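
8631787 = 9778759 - 1146972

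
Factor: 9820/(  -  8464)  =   - 2455/2116 = - 2^( - 2) * 5^1*23^(- 2) * 491^1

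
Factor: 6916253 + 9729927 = 16646180  =  2^2*5^1*832309^1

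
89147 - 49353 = 39794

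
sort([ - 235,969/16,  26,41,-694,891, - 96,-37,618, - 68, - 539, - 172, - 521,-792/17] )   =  [ - 694,-539, - 521, - 235, - 172, - 96, - 68, - 792/17, - 37,26,41,969/16,618,891] 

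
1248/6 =208 = 208.00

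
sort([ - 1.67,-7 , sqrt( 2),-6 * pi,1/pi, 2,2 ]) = [ - 6 * pi, - 7 , -1.67, 1/pi, sqrt(2), 2,2 ]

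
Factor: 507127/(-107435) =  - 5^ ( -1 )*17^1*23^1*1297^1* 21487^ ( - 1 ) 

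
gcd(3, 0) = 3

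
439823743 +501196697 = 941020440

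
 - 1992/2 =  - 996 = - 996.00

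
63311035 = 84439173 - 21128138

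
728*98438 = 71662864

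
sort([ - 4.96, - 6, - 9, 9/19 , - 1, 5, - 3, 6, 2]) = [ - 9,-6 ,  -  4.96, - 3, - 1,9/19, 2,5, 6 ]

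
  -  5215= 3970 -9185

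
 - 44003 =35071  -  79074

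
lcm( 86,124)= 5332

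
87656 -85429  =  2227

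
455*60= 27300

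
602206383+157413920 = 759620303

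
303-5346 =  - 5043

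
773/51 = 773/51 = 15.16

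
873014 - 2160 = 870854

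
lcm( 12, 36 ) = 36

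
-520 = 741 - 1261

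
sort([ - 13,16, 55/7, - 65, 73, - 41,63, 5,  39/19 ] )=[ - 65, - 41,-13, 39/19, 5, 55/7, 16,63, 73] 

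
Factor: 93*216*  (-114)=-2290032 = - 2^4*3^5*19^1*31^1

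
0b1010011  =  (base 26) 35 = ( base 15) 58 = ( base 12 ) 6B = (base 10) 83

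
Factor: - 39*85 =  - 3315  =  - 3^1 *5^1*13^1 * 17^1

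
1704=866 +838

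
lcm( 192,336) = 1344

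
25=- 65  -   - 90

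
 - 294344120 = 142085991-436430111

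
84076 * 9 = 756684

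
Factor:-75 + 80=5^1 = 5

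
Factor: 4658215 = 5^1* 31^1*41^1*733^1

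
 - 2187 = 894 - 3081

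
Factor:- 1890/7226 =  -945/3613 =- 3^3  *  5^1 * 7^1*3613^( - 1)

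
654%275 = 104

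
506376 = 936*541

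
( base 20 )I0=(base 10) 360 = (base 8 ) 550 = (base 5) 2420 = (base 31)bj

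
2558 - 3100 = - 542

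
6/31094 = 3/15547 =0.00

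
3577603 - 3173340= 404263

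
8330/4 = 4165/2 = 2082.50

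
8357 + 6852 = 15209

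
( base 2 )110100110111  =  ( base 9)4568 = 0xd37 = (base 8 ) 6467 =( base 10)3383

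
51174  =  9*5686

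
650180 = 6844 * 95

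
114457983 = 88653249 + 25804734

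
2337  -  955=1382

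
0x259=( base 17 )216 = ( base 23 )133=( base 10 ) 601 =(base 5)4401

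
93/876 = 31/292 = 0.11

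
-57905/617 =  -94+93/617 = -93.85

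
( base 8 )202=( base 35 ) 3P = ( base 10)130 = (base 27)4m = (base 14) 94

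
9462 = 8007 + 1455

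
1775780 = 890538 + 885242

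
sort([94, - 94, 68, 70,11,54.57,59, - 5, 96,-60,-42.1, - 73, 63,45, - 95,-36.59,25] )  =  [- 95, - 94, - 73, - 60, - 42.1,  -  36.59,  -  5,  11, 25,45,54.57,59, 63, 68,70, 94,96 ] 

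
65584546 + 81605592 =147190138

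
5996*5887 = 35298452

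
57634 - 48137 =9497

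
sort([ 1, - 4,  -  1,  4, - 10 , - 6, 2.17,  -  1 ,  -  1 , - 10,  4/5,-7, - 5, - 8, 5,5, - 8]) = [-10, - 10, - 8, -8, - 7,  -  6, - 5, - 4,  -  1 ,-1 ,  -  1,4/5 , 1,  2.17 , 4,5,5]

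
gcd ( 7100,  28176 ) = 4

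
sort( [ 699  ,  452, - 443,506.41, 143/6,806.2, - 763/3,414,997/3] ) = [ - 443, - 763/3,143/6,997/3,414, 452, 506.41,699  ,  806.2]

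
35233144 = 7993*4408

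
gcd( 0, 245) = 245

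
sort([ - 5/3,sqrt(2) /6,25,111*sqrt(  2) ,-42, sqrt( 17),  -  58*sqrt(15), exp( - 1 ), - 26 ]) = [ - 58*sqrt(15) , - 42, - 26, - 5/3,sqrt( 2)/6, exp( - 1) , sqrt( 17 ),  25,111*sqrt ( 2)]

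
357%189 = 168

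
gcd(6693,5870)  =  1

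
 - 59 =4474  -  4533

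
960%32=0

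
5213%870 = 863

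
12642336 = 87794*144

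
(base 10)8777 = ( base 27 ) c12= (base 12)50B5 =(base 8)21111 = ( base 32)8i9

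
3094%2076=1018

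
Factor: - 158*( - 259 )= 2^1*7^1 *37^1* 79^1=40922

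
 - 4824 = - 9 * 536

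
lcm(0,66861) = 0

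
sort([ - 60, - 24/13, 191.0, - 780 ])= [-780  , - 60, - 24/13, 191.0] 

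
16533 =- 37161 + 53694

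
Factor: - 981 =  - 3^2 * 109^1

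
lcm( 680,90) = 6120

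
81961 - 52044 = 29917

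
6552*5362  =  35131824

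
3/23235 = 1/7745 =0.00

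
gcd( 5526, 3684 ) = 1842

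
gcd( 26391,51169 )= 1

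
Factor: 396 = 2^2*3^2*11^1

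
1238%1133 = 105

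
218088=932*234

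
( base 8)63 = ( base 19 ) 2d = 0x33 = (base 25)21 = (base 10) 51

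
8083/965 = 8083/965 = 8.38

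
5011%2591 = 2420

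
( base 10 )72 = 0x48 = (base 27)2i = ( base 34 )24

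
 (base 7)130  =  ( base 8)106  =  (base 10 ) 70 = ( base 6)154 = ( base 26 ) 2i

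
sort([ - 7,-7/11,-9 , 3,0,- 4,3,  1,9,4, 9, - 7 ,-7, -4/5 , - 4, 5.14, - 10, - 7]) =[ - 10, - 9,-7, - 7, - 7,-7,  -  4,-4, - 4/5, - 7/11, 0,1,3,3,4, 5.14,9, 9 ] 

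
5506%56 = 18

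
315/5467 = 45/781 = 0.06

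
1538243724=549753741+988489983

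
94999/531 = 178 + 481/531 = 178.91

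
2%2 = 0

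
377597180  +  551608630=929205810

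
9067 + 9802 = 18869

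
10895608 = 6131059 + 4764549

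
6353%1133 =688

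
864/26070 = 144/4345 = 0.03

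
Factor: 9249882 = 2^1*3^1*47^1 *32801^1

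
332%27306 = 332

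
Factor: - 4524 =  - 2^2*3^1*13^1 * 29^1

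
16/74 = 8/37  =  0.22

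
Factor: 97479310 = 2^1 * 5^1 * 19^1 * 139^1*3691^1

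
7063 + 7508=14571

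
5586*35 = 195510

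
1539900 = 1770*870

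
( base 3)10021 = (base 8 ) 130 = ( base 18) 4g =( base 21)44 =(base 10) 88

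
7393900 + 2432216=9826116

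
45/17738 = 45/17738 = 0.00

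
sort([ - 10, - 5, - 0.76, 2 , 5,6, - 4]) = [-10, - 5, - 4 , - 0.76,2, 5 , 6]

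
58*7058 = 409364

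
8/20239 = 8/20239 = 0.00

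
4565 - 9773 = -5208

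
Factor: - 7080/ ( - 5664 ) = 5/4 = 2^( - 2 )*5^1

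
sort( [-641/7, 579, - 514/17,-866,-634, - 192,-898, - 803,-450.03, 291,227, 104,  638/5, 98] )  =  [-898,-866, - 803, - 634,  -  450.03, - 192, - 641/7, - 514/17,98, 104,638/5 , 227, 291,579 ] 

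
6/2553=2/851 = 0.00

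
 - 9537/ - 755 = 12 + 477/755 =12.63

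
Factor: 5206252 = 2^2*1091^1*1193^1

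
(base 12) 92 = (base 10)110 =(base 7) 215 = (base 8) 156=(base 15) 75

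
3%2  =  1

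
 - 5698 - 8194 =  - 13892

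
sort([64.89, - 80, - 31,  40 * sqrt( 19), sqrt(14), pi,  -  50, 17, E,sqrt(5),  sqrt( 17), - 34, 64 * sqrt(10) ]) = [ - 80, - 50, - 34,  -  31 , sqrt (5), E, pi , sqrt( 14 ),sqrt(17), 17, 64.89, 40 * sqrt( 19 ),64*sqrt (10 )]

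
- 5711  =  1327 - 7038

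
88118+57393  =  145511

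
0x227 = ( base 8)1047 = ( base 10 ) 551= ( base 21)155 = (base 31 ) HO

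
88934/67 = 1327 + 25/67 = 1327.37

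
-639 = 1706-2345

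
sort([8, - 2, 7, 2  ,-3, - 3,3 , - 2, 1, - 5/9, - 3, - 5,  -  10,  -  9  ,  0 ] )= [  -  10, - 9,-5, - 3, -3, - 3, - 2,-2, - 5/9,0, 1 , 2,3,7,8]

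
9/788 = 9/788 = 0.01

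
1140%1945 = 1140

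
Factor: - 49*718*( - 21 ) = 738822 = 2^1 * 3^1 *7^3 * 359^1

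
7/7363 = 7/7363 = 0.00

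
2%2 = 0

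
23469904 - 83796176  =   - 60326272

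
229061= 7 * 32723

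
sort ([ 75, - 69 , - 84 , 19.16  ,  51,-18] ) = [ - 84,-69 ,-18,19.16 , 51, 75]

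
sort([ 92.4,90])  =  [ 90, 92.4 ]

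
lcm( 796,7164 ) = 7164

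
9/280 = 9/280 = 0.03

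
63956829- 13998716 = 49958113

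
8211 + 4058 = 12269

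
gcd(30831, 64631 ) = 1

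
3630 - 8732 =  - 5102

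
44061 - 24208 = 19853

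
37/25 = 37/25  =  1.48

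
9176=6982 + 2194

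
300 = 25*12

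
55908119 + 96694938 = 152603057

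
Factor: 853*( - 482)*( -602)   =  247509892 = 2^2*7^1* 43^1*241^1*853^1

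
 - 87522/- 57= 1535 + 9/19 = 1535.47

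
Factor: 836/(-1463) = - 2^2*7^( - 1)= -  4/7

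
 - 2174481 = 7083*(-307)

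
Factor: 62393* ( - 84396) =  - 2^2*3^1* 13^1 *43^1*541^1  *  1451^1 = - 5265719628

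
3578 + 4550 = 8128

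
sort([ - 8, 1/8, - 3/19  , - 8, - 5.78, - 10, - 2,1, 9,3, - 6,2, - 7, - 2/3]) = [ - 10, - 8, - 8 , - 7, - 6, - 5.78,- 2, - 2/3, - 3/19, 1/8,1,  2 , 3,  9 ]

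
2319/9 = 773/3 = 257.67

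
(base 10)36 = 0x24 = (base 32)14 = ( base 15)26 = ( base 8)44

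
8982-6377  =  2605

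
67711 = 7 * 9673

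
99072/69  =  1435 + 19/23= 1435.83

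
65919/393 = 21973/131 = 167.73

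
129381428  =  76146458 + 53234970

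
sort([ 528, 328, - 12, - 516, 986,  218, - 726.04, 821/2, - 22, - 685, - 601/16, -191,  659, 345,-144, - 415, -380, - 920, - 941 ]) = [  -  941, - 920, - 726.04,-685,  -  516, - 415, - 380,-191 ,- 144,- 601/16,- 22,-12, 218,328,345, 821/2 , 528, 659, 986]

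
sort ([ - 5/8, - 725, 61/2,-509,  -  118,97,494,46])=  [ - 725, - 509, - 118, - 5/8,61/2,46,  97, 494]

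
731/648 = 731/648 = 1.13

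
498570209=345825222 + 152744987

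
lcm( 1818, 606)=1818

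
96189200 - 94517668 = 1671532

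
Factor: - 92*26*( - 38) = 90896 = 2^4*13^1*19^1*23^1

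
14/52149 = 14/52149  =  0.00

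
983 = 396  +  587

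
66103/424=155 + 383/424 =155.90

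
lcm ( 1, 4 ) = 4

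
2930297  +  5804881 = 8735178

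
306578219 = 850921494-544343275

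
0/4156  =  0 = 0.00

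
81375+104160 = 185535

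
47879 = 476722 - 428843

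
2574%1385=1189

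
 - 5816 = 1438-7254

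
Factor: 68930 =2^1* 5^1*61^1*113^1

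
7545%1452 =285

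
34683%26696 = 7987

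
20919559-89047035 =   -  68127476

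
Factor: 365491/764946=52213/109278  =  2^( - 1 ) * 3^( - 2)*7^1*13^(-1)*467^( - 1 ) * 7459^1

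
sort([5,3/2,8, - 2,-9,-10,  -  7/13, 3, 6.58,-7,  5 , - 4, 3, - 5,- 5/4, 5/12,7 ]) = [  -  10, - 9,-7,-5, - 4,-2, - 5/4, - 7/13 , 5/12, 3/2,3,3,5, 5, 6.58, 7,  8]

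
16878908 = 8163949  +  8714959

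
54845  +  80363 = 135208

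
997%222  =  109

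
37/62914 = 37/62914= 0.00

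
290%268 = 22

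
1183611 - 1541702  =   - 358091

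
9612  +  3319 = 12931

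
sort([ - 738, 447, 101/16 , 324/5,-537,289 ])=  [ - 738,-537,101/16,  324/5,289, 447]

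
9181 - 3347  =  5834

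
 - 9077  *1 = -9077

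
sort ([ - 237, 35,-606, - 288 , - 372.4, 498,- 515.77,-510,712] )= [ - 606,  -  515.77, - 510,-372.4,  -  288,-237, 35, 498,  712]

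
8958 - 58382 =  - 49424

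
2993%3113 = 2993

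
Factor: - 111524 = -2^2*7^2*569^1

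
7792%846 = 178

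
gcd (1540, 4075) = 5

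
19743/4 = 19743/4 =4935.75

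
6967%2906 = 1155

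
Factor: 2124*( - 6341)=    - 2^2 * 3^2*17^1*59^1*373^1 = - 13468284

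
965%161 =160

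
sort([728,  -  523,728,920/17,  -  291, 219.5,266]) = [  -  523,- 291,  920/17,219.5, 266, 728, 728]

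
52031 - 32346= 19685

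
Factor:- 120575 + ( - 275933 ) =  - 2^2*7^3*17^2  =  -  396508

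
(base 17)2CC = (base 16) 31a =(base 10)794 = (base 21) 1GH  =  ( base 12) 562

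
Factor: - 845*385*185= - 60185125 = -5^3*7^1* 11^1*13^2*37^1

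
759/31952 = 759/31952 =0.02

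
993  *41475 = 41184675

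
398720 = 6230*64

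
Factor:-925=-5^2*37^1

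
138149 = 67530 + 70619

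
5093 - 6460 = -1367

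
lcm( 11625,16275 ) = 81375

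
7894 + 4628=12522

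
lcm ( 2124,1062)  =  2124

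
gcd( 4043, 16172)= 4043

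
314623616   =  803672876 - 489049260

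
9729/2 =4864 + 1/2= 4864.50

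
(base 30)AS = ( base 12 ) 234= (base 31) ai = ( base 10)328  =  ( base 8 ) 510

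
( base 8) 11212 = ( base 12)28b6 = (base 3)20111210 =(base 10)4746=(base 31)4T3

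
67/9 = 67/9 = 7.44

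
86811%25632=9915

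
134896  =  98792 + 36104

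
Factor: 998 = 2^1* 499^1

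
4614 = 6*769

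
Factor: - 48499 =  - 11^1*4409^1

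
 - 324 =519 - 843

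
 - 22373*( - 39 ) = 872547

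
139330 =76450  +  62880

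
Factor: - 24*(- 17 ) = 2^3*3^1 * 17^1 = 408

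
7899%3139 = 1621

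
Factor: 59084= 2^2*14771^1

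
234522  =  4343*54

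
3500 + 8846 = 12346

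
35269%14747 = 5775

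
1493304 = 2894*516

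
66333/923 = 66333/923 = 71.87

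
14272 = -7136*( - 2 ) 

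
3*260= 780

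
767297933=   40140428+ 727157505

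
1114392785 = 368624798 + 745767987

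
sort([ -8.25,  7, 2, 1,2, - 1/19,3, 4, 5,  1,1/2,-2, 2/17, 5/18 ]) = [-8.25, - 2, - 1/19,2/17,5/18 , 1/2,1, 1, 2, 2, 3, 4, 5, 7]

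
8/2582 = 4/1291 = 0.00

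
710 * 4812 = 3416520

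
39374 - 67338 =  - 27964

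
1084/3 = 361+1/3 = 361.33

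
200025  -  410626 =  - 210601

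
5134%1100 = 734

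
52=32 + 20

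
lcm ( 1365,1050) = 13650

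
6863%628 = 583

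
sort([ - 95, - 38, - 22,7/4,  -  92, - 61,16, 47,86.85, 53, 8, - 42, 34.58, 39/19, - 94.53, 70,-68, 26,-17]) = [-95, -94.53, - 92, - 68, - 61, - 42, - 38, - 22, - 17 , 7/4, 39/19,8, 16 , 26,  34.58,47,  53 , 70, 86.85]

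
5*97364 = 486820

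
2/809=2/809 = 0.00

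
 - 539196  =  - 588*917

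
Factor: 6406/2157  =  2^1  *3^( - 1)*719^( - 1)  *  3203^1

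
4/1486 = 2/743 = 0.00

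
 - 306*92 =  - 28152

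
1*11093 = 11093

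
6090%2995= 100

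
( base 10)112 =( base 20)5c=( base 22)52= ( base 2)1110000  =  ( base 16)70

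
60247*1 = 60247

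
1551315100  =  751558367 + 799756733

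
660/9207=20/279 = 0.07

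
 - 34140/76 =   -  8535/19 = -  449.21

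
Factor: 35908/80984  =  47/106 = 2^( - 1)*47^1 * 53^( - 1)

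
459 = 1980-1521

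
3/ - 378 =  - 1/126 = - 0.01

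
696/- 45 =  - 16 + 8/15= -15.47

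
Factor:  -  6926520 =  - 2^3*3^1*5^1*197^1*293^1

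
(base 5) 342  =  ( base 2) 1100001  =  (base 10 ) 97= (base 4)1201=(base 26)3j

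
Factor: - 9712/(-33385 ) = 16/55 = 2^4*5^(- 1)*11^ (- 1)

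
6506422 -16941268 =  - 10434846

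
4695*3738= 17549910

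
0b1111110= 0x7E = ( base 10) 126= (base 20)66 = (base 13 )99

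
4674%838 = 484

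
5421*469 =2542449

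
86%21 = 2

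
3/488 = 3/488 = 0.01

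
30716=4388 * 7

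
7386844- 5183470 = 2203374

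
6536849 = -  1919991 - - 8456840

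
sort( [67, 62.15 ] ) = [ 62.15, 67 ]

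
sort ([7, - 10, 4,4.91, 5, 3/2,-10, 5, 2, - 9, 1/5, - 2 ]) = [ - 10, - 10,-9, - 2, 1/5,3/2,2,4, 4.91  ,  5,5, 7]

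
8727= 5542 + 3185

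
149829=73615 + 76214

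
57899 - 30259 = 27640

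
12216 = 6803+5413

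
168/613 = 168/613  =  0.27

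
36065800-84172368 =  - 48106568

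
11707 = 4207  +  7500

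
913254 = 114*8011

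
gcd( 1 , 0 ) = 1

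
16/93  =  16/93= 0.17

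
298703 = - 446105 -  - 744808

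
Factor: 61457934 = 2^1*3^1*31^1*41^1*8059^1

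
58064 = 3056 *19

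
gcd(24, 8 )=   8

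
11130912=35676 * 312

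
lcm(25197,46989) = 1738593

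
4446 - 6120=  - 1674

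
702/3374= 351/1687=0.21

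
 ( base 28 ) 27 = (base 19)36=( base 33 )1U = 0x3f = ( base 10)63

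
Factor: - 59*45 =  - 2655 = - 3^2*5^1*59^1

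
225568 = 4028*56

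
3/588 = 1/196=0.01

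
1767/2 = 883 + 1/2= 883.50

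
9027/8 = 9027/8 = 1128.38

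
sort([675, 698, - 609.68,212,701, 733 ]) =[  -  609.68,  212, 675,698,  701, 733 ]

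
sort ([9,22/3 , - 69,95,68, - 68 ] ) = [ -69,  -  68,  22/3, 9,68,95 ] 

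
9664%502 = 126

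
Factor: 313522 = 2^1 * 11^1* 14251^1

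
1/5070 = 1/5070 = 0.00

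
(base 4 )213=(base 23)1G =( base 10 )39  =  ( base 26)1D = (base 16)27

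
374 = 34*11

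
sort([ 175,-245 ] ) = [ - 245,175]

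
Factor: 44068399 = 41^1*1074839^1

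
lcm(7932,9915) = 39660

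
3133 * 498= 1560234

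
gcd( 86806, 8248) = 2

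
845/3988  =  845/3988 = 0.21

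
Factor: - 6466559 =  - 11^1 * 73^1*8053^1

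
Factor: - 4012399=-109^1*131^1*281^1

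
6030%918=522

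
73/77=73/77 = 0.95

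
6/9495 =2/3165 = 0.00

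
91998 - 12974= 79024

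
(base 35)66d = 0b1110110010101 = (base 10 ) 7573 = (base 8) 16625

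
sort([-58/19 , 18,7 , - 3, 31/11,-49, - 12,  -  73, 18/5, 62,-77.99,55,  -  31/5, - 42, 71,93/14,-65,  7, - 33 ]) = [ -77.99 , - 73, - 65 ,  -  49, - 42, - 33,-12, - 31/5, - 58/19, - 3, 31/11, 18/5, 93/14, 7, 7,18,55,62,71 ]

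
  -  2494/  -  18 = 1247/9 = 138.56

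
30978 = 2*15489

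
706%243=220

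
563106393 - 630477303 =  -67370910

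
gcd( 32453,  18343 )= 1411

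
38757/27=12919/9 = 1435.44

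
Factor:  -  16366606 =  -  2^1 *1667^1*4909^1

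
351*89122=31281822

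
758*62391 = 47292378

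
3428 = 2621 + 807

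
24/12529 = 24/12529 = 0.00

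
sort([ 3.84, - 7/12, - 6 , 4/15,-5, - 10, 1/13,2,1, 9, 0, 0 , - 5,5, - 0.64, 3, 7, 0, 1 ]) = [ - 10, - 6, - 5, - 5, - 0.64, - 7/12 , 0, 0 , 0,1/13, 4/15  ,  1, 1,2 , 3, 3.84,5, 7,9]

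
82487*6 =494922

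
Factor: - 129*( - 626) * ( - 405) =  - 2^1*3^5*5^1*43^1*313^1 = - 32705370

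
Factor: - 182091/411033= - 377/851=- 13^1*23^( - 1 )*29^1*37^( - 1)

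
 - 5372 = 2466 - 7838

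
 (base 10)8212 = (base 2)10000000010100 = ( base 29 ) 9m5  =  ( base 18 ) 1764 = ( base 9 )12234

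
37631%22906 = 14725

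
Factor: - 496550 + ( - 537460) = -1034010 =- 2^1*3^2*5^1*11489^1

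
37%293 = 37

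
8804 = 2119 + 6685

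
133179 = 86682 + 46497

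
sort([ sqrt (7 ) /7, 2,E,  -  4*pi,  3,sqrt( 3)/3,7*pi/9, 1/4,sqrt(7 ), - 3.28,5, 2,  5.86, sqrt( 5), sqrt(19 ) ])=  [ - 4*pi,-3.28, 1/4,sqrt( 7 ) /7,sqrt( 3 )/3, 2, 2, sqrt (5 ),7*pi/9, sqrt( 7 ), E, 3,  sqrt( 19), 5, 5.86 ] 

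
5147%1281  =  23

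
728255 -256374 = 471881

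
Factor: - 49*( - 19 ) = 931 = 7^2*19^1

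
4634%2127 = 380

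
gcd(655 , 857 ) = 1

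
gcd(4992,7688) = 8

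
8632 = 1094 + 7538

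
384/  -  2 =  - 192+0/1 = - 192.00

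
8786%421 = 366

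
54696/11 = 4972 +4/11 = 4972.36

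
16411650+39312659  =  55724309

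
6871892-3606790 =3265102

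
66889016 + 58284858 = 125173874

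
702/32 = 351/16 = 21.94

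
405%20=5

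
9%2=1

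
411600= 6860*60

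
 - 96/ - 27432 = 4/1143=0.00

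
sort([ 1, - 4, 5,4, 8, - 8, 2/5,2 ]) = [ -8,-4 , 2/5,1,2, 4 , 5,8 ] 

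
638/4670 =319/2335 = 0.14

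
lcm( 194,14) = 1358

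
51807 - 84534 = -32727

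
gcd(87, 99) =3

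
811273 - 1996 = 809277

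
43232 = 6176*7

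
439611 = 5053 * 87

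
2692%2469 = 223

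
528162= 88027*6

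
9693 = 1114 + 8579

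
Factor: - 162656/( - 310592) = 221/422 = 2^( -1)*13^1*17^1*211^( -1) 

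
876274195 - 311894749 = 564379446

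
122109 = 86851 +35258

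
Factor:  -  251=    -251^1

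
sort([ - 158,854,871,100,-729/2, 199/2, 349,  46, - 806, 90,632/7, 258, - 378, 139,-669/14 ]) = [ - 806, - 378, - 729/2,-158, - 669/14,46,  90 , 632/7 , 199/2, 100, 139,  258,349, 854, 871]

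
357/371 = 51/53 = 0.96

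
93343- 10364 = 82979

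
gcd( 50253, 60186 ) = 21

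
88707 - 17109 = 71598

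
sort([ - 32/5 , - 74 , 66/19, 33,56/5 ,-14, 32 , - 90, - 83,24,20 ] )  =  [-90, - 83, - 74, - 14 , - 32/5 , 66/19,56/5,20, 24,32,33]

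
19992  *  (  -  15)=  - 299880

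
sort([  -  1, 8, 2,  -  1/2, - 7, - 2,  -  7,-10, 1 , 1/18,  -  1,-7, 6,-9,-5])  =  [ - 10, - 9,- 7,- 7, - 7, - 5, - 2, -1, - 1, - 1/2,1/18, 1, 2,6, 8 ] 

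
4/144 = 1/36=0.03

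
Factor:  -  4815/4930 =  - 2^(-1) * 3^2 * 17^( - 1)*29^(  -  1)*107^1 = - 963/986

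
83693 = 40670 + 43023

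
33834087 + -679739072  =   - 645904985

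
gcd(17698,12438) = 2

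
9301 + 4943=14244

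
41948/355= 118 + 58/355 = 118.16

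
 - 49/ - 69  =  49/69 = 0.71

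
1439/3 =1439/3 =479.67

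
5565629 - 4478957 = 1086672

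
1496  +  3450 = 4946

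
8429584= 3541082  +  4888502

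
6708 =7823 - 1115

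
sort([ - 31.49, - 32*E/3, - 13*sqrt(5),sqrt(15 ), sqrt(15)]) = [ - 31.49,- 13*sqrt (5), - 32 * E/3, sqrt(15 ) , sqrt(15 ) ]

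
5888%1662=902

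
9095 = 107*85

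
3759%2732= 1027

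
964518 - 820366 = 144152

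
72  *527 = 37944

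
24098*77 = 1855546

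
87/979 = 87/979 = 0.09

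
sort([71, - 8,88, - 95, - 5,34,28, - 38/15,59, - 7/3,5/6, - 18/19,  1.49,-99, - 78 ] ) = [ - 99, - 95, -78, - 8, - 5, - 38/15, - 7/3, - 18/19,5/6 , 1.49, 28, 34,59,71, 88 ]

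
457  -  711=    -254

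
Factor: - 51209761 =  - 419^1*122219^1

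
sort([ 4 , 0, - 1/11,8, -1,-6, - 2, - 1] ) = [ -6,-2, -1,-1, - 1/11,0, 4,8 ] 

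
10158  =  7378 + 2780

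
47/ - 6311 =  - 47/6311=- 0.01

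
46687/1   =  46687= 46687.00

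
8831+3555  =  12386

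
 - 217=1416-1633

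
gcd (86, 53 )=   1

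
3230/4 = 1615/2 = 807.50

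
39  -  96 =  -57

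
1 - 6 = - 5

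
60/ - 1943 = -60/1943 = - 0.03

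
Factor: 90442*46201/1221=2^1*3^(-1) * 37^ (  -  1 )*47^1*983^1*4111^1 = 379864622/111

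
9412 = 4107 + 5305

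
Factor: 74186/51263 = 2^1*7^2*757^1 *51263^ ( - 1 )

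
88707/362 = 245 + 17/362 = 245.05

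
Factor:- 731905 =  - 5^1*146381^1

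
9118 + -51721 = -42603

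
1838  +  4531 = 6369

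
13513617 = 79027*171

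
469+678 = 1147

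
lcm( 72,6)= 72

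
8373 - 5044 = 3329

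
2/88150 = 1/44075 = 0.00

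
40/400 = 1/10 = 0.10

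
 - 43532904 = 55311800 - 98844704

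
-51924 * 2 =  - 103848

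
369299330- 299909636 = 69389694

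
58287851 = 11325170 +46962681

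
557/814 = 557/814 = 0.68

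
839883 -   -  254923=1094806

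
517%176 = 165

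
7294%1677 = 586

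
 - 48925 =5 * ( -9785 ) 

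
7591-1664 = 5927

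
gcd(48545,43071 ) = 7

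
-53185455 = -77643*685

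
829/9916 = 829/9916 = 0.08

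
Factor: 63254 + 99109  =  162363 =3^1*54121^1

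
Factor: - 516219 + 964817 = 448598  =  2^1*224299^1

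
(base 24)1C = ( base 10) 36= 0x24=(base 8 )44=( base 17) 22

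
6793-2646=4147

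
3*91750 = 275250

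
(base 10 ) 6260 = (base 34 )5E4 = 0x1874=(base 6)44552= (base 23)BJ4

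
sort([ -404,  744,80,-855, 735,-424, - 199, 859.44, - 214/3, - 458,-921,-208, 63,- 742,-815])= [ - 921, - 855, - 815,  -  742,-458,-424 , - 404,-208, - 199 ,-214/3, 63, 80, 735,744, 859.44] 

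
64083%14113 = 7631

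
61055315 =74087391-13032076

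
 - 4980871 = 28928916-33909787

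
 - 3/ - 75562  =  3/75562 = 0.00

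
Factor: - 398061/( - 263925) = 5^( - 2) * 17^( -1) * 641^1 = 641/425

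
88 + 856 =944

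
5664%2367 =930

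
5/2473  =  5/2473 = 0.00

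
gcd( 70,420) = 70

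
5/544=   5/544=0.01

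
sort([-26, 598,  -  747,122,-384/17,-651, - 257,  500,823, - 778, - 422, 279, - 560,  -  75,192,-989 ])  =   [ - 989, - 778,- 747, - 651,-560, - 422, - 257,-75, - 26,-384/17, 122 , 192,279,500,598 , 823]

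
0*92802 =0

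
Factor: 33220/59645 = 2^2*11^1*79^ (-1) = 44/79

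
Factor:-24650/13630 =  - 85/47 =- 5^1*17^1 * 47^( - 1)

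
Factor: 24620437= 17^1 * 439^1*3299^1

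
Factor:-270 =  - 2^1*3^3*5^1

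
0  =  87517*0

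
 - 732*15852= - 11603664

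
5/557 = 5/557  =  0.01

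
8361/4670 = 1 + 3691/4670= 1.79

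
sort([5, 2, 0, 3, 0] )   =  [0, 0, 2,3,  5 ] 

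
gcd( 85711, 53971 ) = 1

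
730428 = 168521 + 561907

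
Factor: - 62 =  - 2^1 * 31^1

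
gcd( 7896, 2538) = 282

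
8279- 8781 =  - 502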